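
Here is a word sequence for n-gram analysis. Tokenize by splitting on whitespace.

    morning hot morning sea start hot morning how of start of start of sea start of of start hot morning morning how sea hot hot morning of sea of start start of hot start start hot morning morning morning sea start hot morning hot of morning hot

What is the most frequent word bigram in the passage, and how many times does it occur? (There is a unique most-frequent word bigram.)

Bigram frequencies (highest first):
  hot morning: 6
  start hot: 4
  of start: 4
  start of: 4
  morning hot: 3
  sea start: 3
  … (16 more, each ≤ 3)

"hot morning", 6 times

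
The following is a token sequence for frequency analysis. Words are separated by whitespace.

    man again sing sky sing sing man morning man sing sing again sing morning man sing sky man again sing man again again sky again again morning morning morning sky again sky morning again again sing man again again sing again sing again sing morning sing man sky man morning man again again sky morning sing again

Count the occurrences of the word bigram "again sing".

Scanning the 56 overlapping bigram windows for "again sing":
  position 2–3: again sing
  position 12–13: again sing
  position 19–20: again sing
  position 35–36: again sing
  position 39–40: again sing
  position 41–42: again sing
  position 43–44: again sing

7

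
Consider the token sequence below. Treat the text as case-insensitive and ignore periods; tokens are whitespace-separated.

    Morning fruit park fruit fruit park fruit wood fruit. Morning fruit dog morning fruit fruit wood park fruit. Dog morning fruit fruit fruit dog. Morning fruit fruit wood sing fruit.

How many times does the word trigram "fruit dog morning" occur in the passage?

Scanning the 28 overlapping trigram windows for "fruit dog morning":
  position 11–13: fruit dog morning
  position 18–20: fruit dog morning
  position 23–25: fruit dog morning

3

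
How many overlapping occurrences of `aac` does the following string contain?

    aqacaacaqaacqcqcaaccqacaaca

4

Sliding a length-3 window over the 27 characters (25 positions):
  position 5–7: aac
  position 10–12: aac
  position 17–19: aac
  position 24–26: aac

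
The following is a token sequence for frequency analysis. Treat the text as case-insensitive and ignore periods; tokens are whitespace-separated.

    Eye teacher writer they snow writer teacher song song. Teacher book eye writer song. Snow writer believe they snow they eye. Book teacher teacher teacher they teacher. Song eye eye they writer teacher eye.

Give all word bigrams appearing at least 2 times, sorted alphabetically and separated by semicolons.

Bigram counts meeting the condition (at least 2 times):
  snow writer: 2
  teacher song: 2
  teacher teacher: 2
  they snow: 2
  writer teacher: 2

snow writer; teacher song; teacher teacher; they snow; writer teacher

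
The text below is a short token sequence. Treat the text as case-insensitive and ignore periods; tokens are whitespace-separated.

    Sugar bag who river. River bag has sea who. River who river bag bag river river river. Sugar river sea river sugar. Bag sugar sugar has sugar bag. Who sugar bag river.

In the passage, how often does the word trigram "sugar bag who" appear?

Scanning the 30 overlapping trigram windows for "sugar bag who":
  position 1–3: sugar bag who
  position 27–29: sugar bag who

2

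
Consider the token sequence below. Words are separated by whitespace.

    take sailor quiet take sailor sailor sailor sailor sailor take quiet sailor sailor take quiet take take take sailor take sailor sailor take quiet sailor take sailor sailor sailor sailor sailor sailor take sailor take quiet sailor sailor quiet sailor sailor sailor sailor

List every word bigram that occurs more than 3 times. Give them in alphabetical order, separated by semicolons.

Bigram counts meeting the condition (more than 3 times):
  quiet sailor: 4
  sailor sailor: 15
  sailor take: 7
  take quiet: 4
  take sailor: 6

quiet sailor; sailor sailor; sailor take; take quiet; take sailor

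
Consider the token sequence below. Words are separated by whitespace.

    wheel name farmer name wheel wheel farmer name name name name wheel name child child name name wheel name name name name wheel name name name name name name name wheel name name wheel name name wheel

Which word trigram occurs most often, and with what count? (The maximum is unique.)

"name name name", 9 times

Trigram frequencies (highest first):
  name name name: 9
  name name wheel: 6
  name wheel name: 5
  wheel name name: 4
  wheel name farmer: 1
  name farmer name: 1
  … (9 more, each ≤ 1)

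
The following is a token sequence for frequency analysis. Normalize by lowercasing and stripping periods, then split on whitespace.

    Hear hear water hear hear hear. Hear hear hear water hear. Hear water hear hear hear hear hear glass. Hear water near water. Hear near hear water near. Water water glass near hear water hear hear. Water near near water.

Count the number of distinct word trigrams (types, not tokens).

40 tokens → 38 trigram windows in total.
Repeated trigrams (each contributes count−1 duplicates):
  hear hear hear: 7
  hear hear water: 4
  hear water hear: 4
  water hear hear: 4
  hear water near: 3
  near hear water: 2
  water near water: 2
19 duplicate windows → 38 − 19 = 19 distinct.

19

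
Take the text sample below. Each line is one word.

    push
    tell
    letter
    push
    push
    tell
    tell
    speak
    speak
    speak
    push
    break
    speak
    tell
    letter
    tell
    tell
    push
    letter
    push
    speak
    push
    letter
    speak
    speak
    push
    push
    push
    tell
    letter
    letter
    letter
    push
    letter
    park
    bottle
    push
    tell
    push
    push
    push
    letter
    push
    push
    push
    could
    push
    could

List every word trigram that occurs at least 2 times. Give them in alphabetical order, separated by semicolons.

Trigram counts meeting the condition (at least 2 times):
  letter push push: 2
  push letter push: 2
  push push push: 3
  push push tell: 2
  push tell letter: 2
  speak speak push: 2

letter push push; push letter push; push push push; push push tell; push tell letter; speak speak push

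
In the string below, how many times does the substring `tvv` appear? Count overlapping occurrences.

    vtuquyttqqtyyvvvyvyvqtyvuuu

Sliding a length-3 window over the 27 characters (25 positions):
  (no match at any position)

0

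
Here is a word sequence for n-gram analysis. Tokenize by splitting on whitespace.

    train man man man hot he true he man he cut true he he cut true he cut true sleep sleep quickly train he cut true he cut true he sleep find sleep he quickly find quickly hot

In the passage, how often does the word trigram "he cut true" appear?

5

Scanning the 36 overlapping trigram windows for "he cut true":
  position 10–12: he cut true
  position 14–16: he cut true
  position 17–19: he cut true
  position 24–26: he cut true
  position 27–29: he cut true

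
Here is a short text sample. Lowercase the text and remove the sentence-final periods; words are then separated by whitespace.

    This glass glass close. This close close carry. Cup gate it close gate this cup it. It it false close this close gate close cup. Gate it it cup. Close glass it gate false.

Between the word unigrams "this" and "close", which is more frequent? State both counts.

"this": 4 occurrences
"close": 8 occurrences

"close" (8 vs 4)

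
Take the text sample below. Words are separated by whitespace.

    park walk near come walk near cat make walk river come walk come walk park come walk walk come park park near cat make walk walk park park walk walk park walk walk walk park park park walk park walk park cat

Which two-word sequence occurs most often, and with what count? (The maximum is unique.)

Bigram frequencies (highest first):
  walk park: 6
  park walk: 5
  walk walk: 5
  come walk: 4
  park park: 4
  walk near: 2
  … (11 more, each ≤ 2)

"walk park", 6 times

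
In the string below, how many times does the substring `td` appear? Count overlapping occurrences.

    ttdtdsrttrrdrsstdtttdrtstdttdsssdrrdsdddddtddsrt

Sliding a length-2 window over the 48 characters (47 positions):
  position 2–3: td
  position 4–5: td
  position 16–17: td
  position 20–21: td
  position 25–26: td
  position 28–29: td
  position 43–44: td

7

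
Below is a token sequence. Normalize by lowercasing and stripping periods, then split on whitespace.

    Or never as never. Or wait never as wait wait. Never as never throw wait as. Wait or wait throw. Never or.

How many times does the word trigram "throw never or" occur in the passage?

Scanning the 20 overlapping trigram windows for "throw never or":
  position 20–22: throw never or

1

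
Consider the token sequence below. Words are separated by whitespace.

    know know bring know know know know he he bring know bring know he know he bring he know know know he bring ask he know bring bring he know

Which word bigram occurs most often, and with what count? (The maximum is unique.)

"know know", 6 times

Bigram frequencies (highest first):
  know know: 6
  know he: 4
  he know: 4
  know bring: 3
  bring know: 3
  he bring: 3
  … (5 more, each ≤ 2)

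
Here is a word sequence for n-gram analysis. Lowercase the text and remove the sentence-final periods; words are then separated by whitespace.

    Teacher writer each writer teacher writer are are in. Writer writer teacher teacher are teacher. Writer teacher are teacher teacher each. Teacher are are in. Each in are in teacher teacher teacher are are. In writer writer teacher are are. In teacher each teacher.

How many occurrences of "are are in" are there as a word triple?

Scanning the 42 overlapping trigram windows for "are are in":
  position 7–9: are are in
  position 23–25: are are in
  position 33–35: are are in
  position 39–41: are are in

4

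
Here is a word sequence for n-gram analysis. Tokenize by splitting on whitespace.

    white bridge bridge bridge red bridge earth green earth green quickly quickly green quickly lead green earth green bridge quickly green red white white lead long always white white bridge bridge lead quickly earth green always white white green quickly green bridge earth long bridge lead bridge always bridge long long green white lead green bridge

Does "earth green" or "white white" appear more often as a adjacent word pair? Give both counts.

"earth green" (4 vs 3)

"earth green": 4 occurrences
"white white": 3 occurrences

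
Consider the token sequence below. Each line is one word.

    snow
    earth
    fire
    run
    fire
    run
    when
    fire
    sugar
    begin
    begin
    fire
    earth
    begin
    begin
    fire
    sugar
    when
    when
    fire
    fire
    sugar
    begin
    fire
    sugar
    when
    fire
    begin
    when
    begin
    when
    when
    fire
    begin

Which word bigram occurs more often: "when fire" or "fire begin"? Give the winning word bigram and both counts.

"when fire": 4 occurrences
"fire begin": 2 occurrences

"when fire" (4 vs 2)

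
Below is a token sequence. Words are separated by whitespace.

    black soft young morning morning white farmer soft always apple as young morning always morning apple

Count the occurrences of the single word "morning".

Scanning the 16 tokens for "morning":
  position 4: morning
  position 5: morning
  position 13: morning
  position 15: morning

4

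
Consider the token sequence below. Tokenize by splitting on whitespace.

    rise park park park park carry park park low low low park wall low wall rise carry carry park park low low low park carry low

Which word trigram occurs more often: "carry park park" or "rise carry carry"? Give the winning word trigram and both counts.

"carry park park": 2 occurrences
"rise carry carry": 1 occurrence

"carry park park" (2 vs 1)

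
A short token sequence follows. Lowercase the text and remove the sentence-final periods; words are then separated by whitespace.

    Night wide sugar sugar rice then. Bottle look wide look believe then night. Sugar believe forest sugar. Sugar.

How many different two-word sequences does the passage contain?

18 tokens → 17 bigram windows in total.
Repeated bigrams (each contributes count−1 duplicates):
  sugar sugar: 2
1 duplicate windows → 17 − 1 = 16 distinct.

16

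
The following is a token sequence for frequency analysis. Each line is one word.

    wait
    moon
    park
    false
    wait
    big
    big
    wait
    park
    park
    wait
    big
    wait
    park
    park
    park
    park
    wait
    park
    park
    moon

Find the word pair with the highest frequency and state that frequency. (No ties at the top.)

Bigram frequencies (highest first):
  park park: 5
  wait park: 3
  wait big: 2
  big wait: 2
  park wait: 2
  wait moon: 1
  … (5 more, each ≤ 1)

"park park", 5 times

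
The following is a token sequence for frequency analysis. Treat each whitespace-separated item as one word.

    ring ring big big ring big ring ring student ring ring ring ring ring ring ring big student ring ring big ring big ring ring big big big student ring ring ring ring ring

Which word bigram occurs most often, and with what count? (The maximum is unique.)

"ring ring", 14 times

Bigram frequencies (highest first):
  ring ring: 14
  ring big: 6
  big ring: 4
  big big: 3
  student ring: 3
  big student: 2
  … (1 more, each ≤ 1)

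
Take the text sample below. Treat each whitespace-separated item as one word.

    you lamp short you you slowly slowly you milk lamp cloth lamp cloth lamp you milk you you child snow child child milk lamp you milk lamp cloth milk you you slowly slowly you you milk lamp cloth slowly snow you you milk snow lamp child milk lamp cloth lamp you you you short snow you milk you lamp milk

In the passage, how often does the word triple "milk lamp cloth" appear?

4

Scanning the 58 overlapping trigram windows for "milk lamp cloth":
  position 9–11: milk lamp cloth
  position 26–28: milk lamp cloth
  position 36–38: milk lamp cloth
  position 47–49: milk lamp cloth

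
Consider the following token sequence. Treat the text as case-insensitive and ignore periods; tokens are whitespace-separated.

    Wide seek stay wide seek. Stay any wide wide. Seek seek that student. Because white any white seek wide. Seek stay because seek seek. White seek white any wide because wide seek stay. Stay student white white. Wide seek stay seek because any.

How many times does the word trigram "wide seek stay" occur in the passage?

Scanning the 41 overlapping trigram windows for "wide seek stay":
  position 1–3: wide seek stay
  position 4–6: wide seek stay
  position 19–21: wide seek stay
  position 31–33: wide seek stay
  position 38–40: wide seek stay

5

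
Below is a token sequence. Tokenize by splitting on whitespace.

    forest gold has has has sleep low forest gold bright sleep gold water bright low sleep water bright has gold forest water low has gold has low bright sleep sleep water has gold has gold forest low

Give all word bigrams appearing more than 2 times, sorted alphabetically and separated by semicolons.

Bigram counts meeting the condition (more than 2 times):
  gold has: 3
  has gold: 4

gold has; has gold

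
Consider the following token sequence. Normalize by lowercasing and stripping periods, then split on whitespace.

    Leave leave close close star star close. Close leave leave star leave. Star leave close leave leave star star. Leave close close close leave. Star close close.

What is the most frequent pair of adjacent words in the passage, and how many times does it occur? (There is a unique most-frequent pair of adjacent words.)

"close close", 5 times

Bigram frequencies (highest first):
  close close: 5
  leave star: 4
  leave leave: 3
  leave close: 3
  close leave: 3
  star leave: 3
  … (3 more, each ≤ 2)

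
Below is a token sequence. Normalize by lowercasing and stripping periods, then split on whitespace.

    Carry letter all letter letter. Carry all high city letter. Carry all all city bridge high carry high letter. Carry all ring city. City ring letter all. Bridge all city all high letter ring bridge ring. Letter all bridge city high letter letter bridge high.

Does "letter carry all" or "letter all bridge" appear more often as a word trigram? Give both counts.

"letter carry all": 3 occurrences
"letter all bridge": 2 occurrences

"letter carry all" (3 vs 2)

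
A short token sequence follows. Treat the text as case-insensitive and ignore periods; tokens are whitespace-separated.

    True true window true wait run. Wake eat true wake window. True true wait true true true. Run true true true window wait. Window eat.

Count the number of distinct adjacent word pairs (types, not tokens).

25 tokens → 24 bigram windows in total.
Repeated bigrams (each contributes count−1 duplicates):
  true true: 6
  true wait: 2
  true window: 2
  window true: 2
8 duplicate windows → 24 − 8 = 16 distinct.

16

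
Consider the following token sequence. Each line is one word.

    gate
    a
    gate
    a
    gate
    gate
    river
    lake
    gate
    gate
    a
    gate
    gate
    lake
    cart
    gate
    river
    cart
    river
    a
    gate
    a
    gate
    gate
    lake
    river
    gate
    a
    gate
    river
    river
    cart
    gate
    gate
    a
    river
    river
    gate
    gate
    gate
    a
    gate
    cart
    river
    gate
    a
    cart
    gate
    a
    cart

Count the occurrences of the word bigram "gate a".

9

Scanning the 49 overlapping bigram windows for "gate a":
  position 1–2: gate a
  position 3–4: gate a
  position 10–11: gate a
  position 21–22: gate a
  position 27–28: gate a
  position 34–35: gate a
  position 40–41: gate a
  position 45–46: gate a
  position 48–49: gate a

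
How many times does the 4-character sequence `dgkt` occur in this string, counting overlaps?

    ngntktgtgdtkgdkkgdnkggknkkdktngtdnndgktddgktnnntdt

Sliding a length-4 window over the 50 characters (47 positions):
  position 36–39: dgkt
  position 41–44: dgkt

2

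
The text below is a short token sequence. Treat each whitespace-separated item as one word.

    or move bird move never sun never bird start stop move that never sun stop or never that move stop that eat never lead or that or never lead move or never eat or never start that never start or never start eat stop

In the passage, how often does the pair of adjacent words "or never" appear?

5

Scanning the 43 overlapping bigram windows for "or never":
  position 16–17: or never
  position 27–28: or never
  position 31–32: or never
  position 34–35: or never
  position 40–41: or never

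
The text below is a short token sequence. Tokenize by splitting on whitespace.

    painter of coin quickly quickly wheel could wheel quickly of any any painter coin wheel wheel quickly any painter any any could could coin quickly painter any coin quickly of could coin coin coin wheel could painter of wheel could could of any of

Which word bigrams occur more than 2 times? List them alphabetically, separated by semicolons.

coin quickly; wheel could

Bigram counts meeting the condition (more than 2 times):
  coin quickly: 3
  wheel could: 3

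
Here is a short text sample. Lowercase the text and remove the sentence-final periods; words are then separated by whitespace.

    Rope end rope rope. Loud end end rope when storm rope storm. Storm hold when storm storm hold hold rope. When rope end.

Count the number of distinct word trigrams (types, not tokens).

20

23 tokens → 21 trigram windows in total.
Repeated trigrams (each contributes count−1 duplicates):
  storm storm hold: 2
1 duplicate windows → 21 − 1 = 20 distinct.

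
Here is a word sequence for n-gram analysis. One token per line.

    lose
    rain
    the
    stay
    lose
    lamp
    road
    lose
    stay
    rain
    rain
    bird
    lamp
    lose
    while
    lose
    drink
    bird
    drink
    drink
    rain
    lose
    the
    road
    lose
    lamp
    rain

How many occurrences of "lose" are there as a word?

Scanning the 27 tokens for "lose":
  position 1: lose
  position 5: lose
  position 8: lose
  position 14: lose
  position 16: lose
  position 22: lose
  position 25: lose

7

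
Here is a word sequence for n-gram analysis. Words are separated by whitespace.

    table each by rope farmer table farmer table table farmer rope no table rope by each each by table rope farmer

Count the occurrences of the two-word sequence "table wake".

Scanning the 20 overlapping bigram windows for "table wake":
  (none found)

0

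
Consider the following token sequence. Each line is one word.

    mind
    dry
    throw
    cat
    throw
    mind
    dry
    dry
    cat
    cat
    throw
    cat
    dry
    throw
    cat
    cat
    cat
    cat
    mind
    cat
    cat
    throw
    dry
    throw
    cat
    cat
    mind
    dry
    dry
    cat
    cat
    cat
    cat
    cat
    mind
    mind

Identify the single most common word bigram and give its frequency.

Bigram frequencies (highest first):
  cat cat: 10
  throw cat: 4
  mind dry: 3
  dry throw: 3
  cat throw: 3
  cat mind: 3
  … (7 more, each ≤ 2)

"cat cat", 10 times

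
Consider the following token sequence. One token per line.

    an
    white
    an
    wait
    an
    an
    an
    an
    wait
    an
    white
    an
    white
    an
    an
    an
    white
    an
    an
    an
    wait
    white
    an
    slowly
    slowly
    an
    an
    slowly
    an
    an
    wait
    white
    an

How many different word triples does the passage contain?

18

33 tokens → 31 trigram windows in total.
Repeated trigrams (each contributes count−1 duplicates):
  an an an: 4
  an white an: 4
  an an wait: 3
  an wait an: 2
  an wait white: 2
  slowly an an: 2
  wait white an: 2
  white an an: 2
13 duplicate windows → 31 − 13 = 18 distinct.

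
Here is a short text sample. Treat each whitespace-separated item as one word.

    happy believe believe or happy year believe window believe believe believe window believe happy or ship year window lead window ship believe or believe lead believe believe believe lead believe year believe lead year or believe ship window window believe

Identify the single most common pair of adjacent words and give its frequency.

"believe believe", 5 times

Bigram frequencies (highest first):
  believe believe: 5
  window believe: 3
  believe lead: 3
  believe or: 2
  year believe: 2
  believe window: 2
  … (20 more, each ≤ 2)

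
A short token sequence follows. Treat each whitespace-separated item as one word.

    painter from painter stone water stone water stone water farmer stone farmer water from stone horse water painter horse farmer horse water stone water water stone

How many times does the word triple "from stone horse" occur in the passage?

1

Scanning the 24 overlapping trigram windows for "from stone horse":
  position 14–16: from stone horse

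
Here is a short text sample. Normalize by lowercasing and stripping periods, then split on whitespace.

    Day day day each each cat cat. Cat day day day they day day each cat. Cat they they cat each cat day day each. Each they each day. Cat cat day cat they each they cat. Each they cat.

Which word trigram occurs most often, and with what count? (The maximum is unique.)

Trigram frequencies (highest first):
  day day each: 3
  day day day: 2
  day each each: 2
  each cat cat: 2
  cat cat day: 2
  cat day day: 2
  … (23 more, each ≤ 2)

"day day each", 3 times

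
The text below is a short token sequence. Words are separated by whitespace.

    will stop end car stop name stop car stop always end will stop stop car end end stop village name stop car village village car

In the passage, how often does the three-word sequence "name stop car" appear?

2

Scanning the 23 overlapping trigram windows for "name stop car":
  position 6–8: name stop car
  position 20–22: name stop car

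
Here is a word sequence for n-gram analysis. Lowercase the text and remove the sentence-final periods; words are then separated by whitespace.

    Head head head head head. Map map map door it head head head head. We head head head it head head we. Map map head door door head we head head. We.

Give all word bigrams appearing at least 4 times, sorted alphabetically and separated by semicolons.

Bigram counts meeting the condition (at least 4 times):
  head head: 11
  head we: 4

head head; head we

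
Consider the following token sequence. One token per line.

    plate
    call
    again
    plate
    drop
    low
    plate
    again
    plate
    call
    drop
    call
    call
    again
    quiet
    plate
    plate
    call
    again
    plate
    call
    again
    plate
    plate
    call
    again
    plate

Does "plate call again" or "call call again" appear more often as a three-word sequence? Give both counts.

"plate call again" (4 vs 1)

"plate call again": 4 occurrences
"call call again": 1 occurrence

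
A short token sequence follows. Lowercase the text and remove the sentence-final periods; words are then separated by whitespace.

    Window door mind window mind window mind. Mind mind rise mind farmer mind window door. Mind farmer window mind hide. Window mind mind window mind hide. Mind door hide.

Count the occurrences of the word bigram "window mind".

5

Scanning the 28 overlapping bigram windows for "window mind":
  position 4–5: window mind
  position 6–7: window mind
  position 18–19: window mind
  position 21–22: window mind
  position 24–25: window mind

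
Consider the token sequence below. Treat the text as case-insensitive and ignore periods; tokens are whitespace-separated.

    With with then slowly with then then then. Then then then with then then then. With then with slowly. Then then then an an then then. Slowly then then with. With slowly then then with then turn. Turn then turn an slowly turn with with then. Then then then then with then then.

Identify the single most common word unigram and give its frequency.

Unigram frequencies (highest first):
  then: 29
  with: 12
  slowly: 5
  turn: 4
  an: 3

"then", 29 times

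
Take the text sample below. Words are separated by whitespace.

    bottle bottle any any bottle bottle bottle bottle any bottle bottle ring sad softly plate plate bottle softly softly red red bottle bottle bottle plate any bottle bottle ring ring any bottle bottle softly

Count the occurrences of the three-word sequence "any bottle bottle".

4

Scanning the 32 overlapping trigram windows for "any bottle bottle":
  position 4–6: any bottle bottle
  position 9–11: any bottle bottle
  position 26–28: any bottle bottle
  position 31–33: any bottle bottle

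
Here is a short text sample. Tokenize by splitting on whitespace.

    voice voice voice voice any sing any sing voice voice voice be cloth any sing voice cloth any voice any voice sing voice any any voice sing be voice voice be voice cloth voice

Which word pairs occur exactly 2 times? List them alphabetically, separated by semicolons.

be voice; cloth any; voice be; voice cloth; voice sing

Bigram counts meeting the condition (exactly 2 times):
  be voice: 2
  cloth any: 2
  voice be: 2
  voice cloth: 2
  voice sing: 2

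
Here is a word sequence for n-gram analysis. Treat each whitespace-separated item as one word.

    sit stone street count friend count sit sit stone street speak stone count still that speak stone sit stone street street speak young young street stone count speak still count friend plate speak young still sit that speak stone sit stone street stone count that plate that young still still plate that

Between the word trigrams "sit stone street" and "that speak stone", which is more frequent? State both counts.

"sit stone street" (4 vs 2)

"sit stone street": 4 occurrences
"that speak stone": 2 occurrences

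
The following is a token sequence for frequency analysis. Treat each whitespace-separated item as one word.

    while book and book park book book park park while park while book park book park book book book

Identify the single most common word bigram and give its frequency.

"book park", 4 times

Bigram frequencies (highest first):
  book park: 4
  park book: 3
  book book: 3
  while book: 2
  park while: 2
  book and: 1
  … (3 more, each ≤ 1)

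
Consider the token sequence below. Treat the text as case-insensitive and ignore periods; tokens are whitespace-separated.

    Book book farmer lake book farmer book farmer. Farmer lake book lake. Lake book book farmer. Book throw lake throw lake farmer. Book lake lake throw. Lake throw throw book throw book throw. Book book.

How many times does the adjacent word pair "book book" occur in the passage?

3

Scanning the 34 overlapping bigram windows for "book book":
  position 1–2: book book
  position 14–15: book book
  position 34–35: book book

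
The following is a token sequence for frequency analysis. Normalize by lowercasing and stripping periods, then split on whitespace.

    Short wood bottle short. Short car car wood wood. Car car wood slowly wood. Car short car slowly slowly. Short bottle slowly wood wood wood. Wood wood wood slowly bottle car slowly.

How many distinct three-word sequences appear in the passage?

32 tokens → 30 trigram windows in total.
Repeated trigrams (each contributes count−1 duplicates):
  wood wood wood: 4
  car car wood: 2
4 duplicate windows → 30 − 4 = 26 distinct.

26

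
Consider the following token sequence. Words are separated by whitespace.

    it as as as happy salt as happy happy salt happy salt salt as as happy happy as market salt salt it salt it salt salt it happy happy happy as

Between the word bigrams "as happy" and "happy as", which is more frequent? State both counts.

"as happy": 3 occurrences
"happy as": 2 occurrences

"as happy" (3 vs 2)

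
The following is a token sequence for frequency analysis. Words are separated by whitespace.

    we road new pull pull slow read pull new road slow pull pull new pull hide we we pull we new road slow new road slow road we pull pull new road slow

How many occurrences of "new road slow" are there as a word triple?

4

Scanning the 31 overlapping trigram windows for "new road slow":
  position 9–11: new road slow
  position 21–23: new road slow
  position 24–26: new road slow
  position 31–33: new road slow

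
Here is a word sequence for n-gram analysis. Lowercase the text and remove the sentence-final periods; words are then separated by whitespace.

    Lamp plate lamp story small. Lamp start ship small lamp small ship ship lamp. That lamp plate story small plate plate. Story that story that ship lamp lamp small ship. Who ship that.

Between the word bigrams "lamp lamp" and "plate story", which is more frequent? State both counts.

"lamp lamp": 1 occurrence
"plate story": 2 occurrences

"plate story" (2 vs 1)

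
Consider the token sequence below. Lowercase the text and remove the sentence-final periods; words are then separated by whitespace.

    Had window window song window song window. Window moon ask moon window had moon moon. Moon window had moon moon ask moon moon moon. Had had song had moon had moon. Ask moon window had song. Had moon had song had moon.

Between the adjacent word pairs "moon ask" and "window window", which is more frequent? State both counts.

"moon ask": 3 occurrences
"window window": 2 occurrences

"moon ask" (3 vs 2)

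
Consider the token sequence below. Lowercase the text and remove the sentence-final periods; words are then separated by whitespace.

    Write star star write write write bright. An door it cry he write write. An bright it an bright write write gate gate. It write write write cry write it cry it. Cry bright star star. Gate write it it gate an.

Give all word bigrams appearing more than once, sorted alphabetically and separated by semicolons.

an bright; it cry; star star; write it; write write

Bigram counts meeting the condition (more than once):
  an bright: 2
  it cry: 3
  star star: 2
  write it: 2
  write write: 6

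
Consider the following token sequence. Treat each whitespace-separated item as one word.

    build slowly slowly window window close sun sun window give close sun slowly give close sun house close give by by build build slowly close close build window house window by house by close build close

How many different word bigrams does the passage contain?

36 tokens → 35 bigram windows in total.
Repeated bigrams (each contributes count−1 duplicates):
  close sun: 3
  build slowly: 2
  close build: 2
  give close: 2
5 duplicate windows → 35 − 5 = 30 distinct.

30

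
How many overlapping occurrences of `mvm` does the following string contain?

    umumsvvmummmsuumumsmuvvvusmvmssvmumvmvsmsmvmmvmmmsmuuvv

Sliding a length-3 window over the 55 characters (53 positions):
  position 27–29: mvm
  position 35–37: mvm
  position 42–44: mvm
  position 45–47: mvm

4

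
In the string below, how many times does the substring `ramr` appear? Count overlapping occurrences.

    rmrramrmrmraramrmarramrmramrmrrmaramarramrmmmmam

5

Sliding a length-4 window over the 48 characters (45 positions):
  position 4–7: ramr
  position 13–16: ramr
  position 20–23: ramr
  position 25–28: ramr
  position 39–42: ramr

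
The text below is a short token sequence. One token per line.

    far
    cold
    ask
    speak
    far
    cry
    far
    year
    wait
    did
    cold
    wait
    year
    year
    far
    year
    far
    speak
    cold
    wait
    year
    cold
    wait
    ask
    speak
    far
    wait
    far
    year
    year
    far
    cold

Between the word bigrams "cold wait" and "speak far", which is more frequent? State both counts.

"cold wait" (3 vs 2)

"cold wait": 3 occurrences
"speak far": 2 occurrences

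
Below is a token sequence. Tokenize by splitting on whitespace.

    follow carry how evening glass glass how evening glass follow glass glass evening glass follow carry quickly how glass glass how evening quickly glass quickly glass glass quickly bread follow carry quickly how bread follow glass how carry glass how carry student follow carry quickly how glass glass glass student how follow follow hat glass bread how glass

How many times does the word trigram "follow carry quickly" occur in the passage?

3

Scanning the 56 overlapping trigram windows for "follow carry quickly":
  position 15–17: follow carry quickly
  position 30–32: follow carry quickly
  position 43–45: follow carry quickly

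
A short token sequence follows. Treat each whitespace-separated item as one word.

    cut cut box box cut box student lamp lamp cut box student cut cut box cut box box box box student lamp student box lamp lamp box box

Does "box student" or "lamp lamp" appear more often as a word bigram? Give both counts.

"box student" (3 vs 2)

"box student": 3 occurrences
"lamp lamp": 2 occurrences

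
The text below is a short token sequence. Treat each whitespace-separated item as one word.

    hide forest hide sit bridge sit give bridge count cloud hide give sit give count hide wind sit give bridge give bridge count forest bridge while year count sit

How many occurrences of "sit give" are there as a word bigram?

3

Scanning the 28 overlapping bigram windows for "sit give":
  position 6–7: sit give
  position 13–14: sit give
  position 18–19: sit give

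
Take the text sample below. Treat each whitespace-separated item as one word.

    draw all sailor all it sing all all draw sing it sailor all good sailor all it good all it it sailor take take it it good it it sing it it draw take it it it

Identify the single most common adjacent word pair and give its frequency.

"it it", 6 times

Bigram frequencies (highest first):
  it it: 6
  sailor all: 3
  all it: 3
  it sing: 2
  sing it: 2
  it sailor: 2
  … (16 more, each ≤ 2)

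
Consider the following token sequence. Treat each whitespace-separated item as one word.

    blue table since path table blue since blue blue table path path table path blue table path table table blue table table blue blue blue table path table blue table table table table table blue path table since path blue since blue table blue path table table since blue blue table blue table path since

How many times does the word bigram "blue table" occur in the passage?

Scanning the 54 overlapping bigram windows for "blue table":
  position 1–2: blue table
  position 9–10: blue table
  position 15–16: blue table
  position 20–21: blue table
  position 25–26: blue table
  position 29–30: blue table
  position 42–43: blue table
  position 50–51: blue table
  position 52–53: blue table

9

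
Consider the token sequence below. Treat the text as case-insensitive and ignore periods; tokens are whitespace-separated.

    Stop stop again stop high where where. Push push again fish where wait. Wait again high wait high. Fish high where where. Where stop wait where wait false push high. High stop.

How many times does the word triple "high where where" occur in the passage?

Scanning the 30 overlapping trigram windows for "high where where":
  position 5–7: high where where
  position 20–22: high where where

2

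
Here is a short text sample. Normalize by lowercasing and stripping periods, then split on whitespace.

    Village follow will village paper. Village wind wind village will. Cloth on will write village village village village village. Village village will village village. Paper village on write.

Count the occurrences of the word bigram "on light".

Scanning the 27 overlapping bigram windows for "on light":
  (none found)

0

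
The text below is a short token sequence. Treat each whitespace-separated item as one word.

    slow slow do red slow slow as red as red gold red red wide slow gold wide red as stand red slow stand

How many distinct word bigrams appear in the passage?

18

23 tokens → 22 bigram windows in total.
Repeated bigrams (each contributes count−1 duplicates):
  as red: 2
  red as: 2
  red slow: 2
  slow slow: 2
4 duplicate windows → 22 − 4 = 18 distinct.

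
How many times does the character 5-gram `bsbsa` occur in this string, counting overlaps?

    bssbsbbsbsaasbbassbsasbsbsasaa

2

Sliding a length-5 window over the 30 characters (26 positions):
  position 7–11: bsbsa
  position 23–27: bsbsa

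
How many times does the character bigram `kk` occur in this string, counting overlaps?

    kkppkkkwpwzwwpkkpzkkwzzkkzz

Sliding a length-2 window over the 27 characters (26 positions):
  position 1–2: kk
  position 5–6: kk
  position 6–7: kk
  position 15–16: kk
  position 19–20: kk
  position 24–25: kk

6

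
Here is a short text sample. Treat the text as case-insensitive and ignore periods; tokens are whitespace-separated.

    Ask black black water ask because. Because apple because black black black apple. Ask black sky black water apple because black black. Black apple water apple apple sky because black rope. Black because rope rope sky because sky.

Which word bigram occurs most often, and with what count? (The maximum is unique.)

"black black", 5 times

Bigram frequencies (highest first):
  black black: 5
  because black: 3
  ask black: 2
  black water: 2
  apple because: 2
  black apple: 2
  … (19 more, each ≤ 2)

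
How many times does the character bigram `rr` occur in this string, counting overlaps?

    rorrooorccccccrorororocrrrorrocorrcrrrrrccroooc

Sliding a length-2 window over the 47 characters (46 positions):
  position 3–4: rr
  position 24–25: rr
  position 25–26: rr
  position 28–29: rr
  position 33–34: rr
  position 36–37: rr
  position 37–38: rr
  position 38–39: rr
  position 39–40: rr

9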